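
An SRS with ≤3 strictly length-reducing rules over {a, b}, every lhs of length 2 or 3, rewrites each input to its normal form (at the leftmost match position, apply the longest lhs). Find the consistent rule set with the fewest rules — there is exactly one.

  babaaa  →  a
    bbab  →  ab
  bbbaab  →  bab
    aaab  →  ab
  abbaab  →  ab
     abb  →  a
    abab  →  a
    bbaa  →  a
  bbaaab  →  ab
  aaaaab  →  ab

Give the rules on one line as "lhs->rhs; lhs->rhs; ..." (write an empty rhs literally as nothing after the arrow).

aa->a; aba->b; bb->a

  | babaaa => bbaa => aaa => aa => a
  | bbab => aab => ab
  | bbbaab => abaab => bab
  | aaab => aab => ab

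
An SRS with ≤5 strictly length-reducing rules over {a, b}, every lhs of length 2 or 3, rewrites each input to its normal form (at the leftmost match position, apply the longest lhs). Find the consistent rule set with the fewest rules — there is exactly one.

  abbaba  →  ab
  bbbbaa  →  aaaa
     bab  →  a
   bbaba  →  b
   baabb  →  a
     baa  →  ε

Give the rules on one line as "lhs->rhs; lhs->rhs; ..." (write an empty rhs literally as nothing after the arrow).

  | abbaba => aaaba => aba => ab
  | bbbbaa => abbaa => aaaa
  | bab => bb => a
  | bbaba => aaba => ba => b

aab->b; ba->b; baa->; bb->a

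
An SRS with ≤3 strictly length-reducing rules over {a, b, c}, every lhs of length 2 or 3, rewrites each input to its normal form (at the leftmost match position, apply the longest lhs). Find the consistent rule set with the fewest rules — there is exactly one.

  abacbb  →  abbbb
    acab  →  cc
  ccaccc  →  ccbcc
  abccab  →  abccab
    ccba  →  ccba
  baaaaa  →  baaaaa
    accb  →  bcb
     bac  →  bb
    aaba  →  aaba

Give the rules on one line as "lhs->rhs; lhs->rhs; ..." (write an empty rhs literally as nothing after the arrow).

  | abacbb => abbbb
  | acab => bab => cc
  | ccaccc => ccbcc
  | abccab

ac->b; bab->cc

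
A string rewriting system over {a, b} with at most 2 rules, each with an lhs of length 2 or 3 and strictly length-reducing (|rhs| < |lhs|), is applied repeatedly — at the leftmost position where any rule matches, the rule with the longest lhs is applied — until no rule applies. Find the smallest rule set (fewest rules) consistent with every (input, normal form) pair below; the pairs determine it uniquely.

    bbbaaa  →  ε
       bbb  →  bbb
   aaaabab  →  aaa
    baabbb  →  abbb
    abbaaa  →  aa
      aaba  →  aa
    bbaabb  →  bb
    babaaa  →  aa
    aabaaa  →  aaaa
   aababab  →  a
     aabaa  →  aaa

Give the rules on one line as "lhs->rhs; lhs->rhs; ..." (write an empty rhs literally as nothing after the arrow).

aab->a; ba->

  | bbbaaa => bbaa => ba => ε
  | bbb
  | aaaabab => aaaab => aaa
  | baabbb => abbb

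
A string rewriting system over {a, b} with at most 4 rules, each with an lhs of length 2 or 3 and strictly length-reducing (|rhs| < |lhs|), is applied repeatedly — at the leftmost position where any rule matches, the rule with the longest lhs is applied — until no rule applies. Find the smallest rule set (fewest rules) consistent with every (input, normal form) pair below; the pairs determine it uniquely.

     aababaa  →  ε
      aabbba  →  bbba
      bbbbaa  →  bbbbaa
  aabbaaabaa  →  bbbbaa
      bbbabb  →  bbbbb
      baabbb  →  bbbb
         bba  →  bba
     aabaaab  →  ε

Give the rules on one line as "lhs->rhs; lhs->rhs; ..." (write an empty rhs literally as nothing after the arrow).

  | aababaa => aabaa => aaa => ab => ε
  | aabbba => abbba => bbba
  | bbbbaa
  | aabbaaabaa => abbaaabaa => bbaaabaa => bbabbaa => bbbbaa

aaa->ab; ab->; abb->bb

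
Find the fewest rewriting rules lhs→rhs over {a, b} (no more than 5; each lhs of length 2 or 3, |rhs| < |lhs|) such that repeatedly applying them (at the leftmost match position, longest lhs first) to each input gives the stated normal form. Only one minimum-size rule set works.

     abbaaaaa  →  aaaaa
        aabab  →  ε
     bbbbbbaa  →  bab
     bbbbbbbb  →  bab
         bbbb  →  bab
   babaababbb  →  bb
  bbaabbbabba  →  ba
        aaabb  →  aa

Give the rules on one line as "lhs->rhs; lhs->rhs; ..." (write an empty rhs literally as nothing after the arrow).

  | abbaaaaa => aaaaa
  | aabab => abb => ε
  | bbbbbbaa => babbbaa => bbaa => bab
  | bbbbbbbb => babbbbb => bbbb => bab

aba->b; abb->; baa->ab; bbb->ba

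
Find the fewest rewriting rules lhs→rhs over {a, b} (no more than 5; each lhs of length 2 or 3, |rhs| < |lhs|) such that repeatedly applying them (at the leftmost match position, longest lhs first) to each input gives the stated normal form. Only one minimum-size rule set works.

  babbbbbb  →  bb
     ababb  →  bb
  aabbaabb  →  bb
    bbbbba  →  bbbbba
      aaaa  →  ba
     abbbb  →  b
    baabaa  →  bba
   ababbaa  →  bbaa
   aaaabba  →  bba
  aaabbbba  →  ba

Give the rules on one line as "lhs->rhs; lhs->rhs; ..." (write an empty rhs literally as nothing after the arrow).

  | babbbbbb => babbbbb => babbbb => babbb => babb => bab => bb
  | ababb => babb => bab => bb
  | aabbaabb => aabaabb => aaaabb => ababb => babb => bab => bb
  | bbbbba

aaa->ab; aab->aa; ab->b; abb->ab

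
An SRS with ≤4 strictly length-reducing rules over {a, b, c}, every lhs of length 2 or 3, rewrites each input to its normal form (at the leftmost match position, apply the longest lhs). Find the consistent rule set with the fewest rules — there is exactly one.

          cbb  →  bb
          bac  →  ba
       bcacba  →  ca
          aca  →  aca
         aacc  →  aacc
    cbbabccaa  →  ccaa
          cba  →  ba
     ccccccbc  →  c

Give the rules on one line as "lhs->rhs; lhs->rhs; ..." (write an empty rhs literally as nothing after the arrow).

ab->; bac->ba; bc->c; cb->b

  | cbb => bb
  | bac => ba
  | bcacba => cacba => caba => ca
  | aca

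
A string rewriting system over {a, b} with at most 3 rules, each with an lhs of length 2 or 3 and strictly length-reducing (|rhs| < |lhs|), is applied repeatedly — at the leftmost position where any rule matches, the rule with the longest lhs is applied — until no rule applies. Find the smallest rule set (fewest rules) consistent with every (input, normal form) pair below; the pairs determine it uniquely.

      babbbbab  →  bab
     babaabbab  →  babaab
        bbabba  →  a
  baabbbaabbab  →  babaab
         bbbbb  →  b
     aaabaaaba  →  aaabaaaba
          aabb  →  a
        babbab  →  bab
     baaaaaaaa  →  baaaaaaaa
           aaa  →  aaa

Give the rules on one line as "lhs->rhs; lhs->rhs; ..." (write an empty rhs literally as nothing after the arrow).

abb->; bb->

  | babbbbab => bbbab => bab
  | babaabbab => babaab
  | bbabba => abba => a
  | baabbbaabbab => babaabbab => babaab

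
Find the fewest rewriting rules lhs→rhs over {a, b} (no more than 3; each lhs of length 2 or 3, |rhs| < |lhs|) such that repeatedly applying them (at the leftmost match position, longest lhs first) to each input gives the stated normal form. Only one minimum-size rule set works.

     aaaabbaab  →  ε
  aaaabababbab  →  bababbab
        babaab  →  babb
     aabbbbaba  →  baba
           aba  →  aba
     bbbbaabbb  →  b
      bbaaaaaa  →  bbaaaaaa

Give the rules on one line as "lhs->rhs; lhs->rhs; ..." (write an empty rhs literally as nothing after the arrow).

  | aaaabbaab => aabbaab => bbaab => bbb => ε
  | aaaabababbab => aabababbab => bababbab
  | babaab => babb
  | aabbbbaba => bbbbaba => baba

aab->b; bbb->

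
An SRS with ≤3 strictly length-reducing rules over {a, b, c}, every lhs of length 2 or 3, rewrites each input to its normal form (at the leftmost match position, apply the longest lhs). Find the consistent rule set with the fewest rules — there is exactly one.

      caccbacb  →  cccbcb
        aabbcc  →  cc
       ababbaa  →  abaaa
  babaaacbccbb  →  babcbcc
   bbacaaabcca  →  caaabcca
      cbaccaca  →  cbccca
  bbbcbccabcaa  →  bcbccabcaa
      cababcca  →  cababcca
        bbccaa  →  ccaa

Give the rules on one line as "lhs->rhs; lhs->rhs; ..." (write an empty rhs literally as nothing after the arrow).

  | caccbacb => cccbacb => cccbcb
  | aabbcc => aacc => acc => cc
  | ababbaa => abaaa
  | babaaacbccbb => babaacbccbb => babacbccbb => babcbccbb => babcbcc

ac->c; bb->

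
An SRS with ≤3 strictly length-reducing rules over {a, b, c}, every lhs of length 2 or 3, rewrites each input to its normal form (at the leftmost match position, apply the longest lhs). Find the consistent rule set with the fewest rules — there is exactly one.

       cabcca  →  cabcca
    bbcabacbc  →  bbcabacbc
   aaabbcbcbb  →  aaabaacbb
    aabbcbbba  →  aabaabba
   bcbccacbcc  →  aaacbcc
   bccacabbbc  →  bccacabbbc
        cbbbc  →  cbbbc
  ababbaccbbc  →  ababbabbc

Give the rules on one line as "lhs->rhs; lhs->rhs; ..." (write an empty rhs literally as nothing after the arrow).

acc->a; bcb->aa

  | cabcca
  | bbcabacbc
  | aaabbcbcbb => aaabaacbb
  | aabbcbbba => aabaabba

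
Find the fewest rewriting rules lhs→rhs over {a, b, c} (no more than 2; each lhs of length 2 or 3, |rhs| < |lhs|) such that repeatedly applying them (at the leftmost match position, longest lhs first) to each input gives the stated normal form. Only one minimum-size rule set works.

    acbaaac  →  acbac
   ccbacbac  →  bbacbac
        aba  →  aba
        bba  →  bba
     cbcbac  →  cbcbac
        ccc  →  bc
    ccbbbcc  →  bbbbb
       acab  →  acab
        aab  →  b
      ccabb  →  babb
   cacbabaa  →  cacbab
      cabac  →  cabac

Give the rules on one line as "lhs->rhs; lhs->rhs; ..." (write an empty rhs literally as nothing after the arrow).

aa->; cc->b

  | acbaaac => acbac
  | ccbacbac => bbacbac
  | aba
  | bba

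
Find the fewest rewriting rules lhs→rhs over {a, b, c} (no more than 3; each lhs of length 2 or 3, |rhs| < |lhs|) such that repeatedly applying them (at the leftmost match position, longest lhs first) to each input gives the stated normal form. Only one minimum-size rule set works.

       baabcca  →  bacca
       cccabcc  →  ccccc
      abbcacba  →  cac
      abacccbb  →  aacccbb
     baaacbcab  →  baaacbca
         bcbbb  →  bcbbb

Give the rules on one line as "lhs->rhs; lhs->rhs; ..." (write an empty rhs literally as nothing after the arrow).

ab->a; abc->c; cba->c

  | baabcca => bacca
  | cccabcc => ccccc
  | abbcacba => abcacba => cacba => cac
  | abacccbb => aacccbb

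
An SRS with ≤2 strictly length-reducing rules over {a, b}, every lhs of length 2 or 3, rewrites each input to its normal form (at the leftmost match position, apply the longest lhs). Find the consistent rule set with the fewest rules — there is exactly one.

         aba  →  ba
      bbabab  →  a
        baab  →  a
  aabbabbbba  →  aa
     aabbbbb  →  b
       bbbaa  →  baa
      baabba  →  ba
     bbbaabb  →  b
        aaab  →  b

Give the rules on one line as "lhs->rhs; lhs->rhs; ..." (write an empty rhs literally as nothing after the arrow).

ab->b; bb->a

  | aba => ba
  | bbabab => aabab => abab => bab => bb => a
  | baab => bab => bb => a
  | aabbabbbba => abbabbbba => bbabbbba => aabbbba => abbbba => bbbba => abba => bba => aa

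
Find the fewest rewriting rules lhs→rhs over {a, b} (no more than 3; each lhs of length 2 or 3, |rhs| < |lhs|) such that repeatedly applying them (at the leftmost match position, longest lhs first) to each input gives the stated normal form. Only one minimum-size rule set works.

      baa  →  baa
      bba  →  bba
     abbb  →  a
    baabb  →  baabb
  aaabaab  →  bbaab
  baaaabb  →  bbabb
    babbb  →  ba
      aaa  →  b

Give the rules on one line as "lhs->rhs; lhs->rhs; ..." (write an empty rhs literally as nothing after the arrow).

aaa->b; bbb->

  | baa
  | bba
  | abbb => a
  | baabb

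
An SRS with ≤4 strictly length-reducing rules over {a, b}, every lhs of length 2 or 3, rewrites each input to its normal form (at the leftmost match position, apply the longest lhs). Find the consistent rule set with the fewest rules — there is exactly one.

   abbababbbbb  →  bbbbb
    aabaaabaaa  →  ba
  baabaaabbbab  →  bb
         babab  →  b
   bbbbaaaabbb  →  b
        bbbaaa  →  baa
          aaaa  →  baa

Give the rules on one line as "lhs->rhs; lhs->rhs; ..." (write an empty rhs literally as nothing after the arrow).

aaa->ba; abb->b; bab->b; bba->

  | abbababbbbb => bababbbbb => babbbbb => bbbbb
  | aabaaabaaa => aabbabaaa => ababaaa => abaaa => abba => ba
  | baabaaabbbab => baabbabbbab => bababbbab => babbbab => bbbab => bb
  | babab => bab => b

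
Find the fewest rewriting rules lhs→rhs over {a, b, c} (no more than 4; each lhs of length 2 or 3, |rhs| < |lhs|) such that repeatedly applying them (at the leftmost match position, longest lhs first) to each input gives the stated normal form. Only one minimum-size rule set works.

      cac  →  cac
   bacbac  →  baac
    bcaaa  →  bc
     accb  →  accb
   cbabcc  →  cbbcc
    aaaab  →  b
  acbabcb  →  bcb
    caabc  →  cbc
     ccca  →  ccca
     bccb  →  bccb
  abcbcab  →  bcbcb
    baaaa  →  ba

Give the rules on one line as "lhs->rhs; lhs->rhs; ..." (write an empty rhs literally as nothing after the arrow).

aaa->; ab->b; acb->a

  | cac
  | bacbac => baac
  | bcaaa => bc
  | accb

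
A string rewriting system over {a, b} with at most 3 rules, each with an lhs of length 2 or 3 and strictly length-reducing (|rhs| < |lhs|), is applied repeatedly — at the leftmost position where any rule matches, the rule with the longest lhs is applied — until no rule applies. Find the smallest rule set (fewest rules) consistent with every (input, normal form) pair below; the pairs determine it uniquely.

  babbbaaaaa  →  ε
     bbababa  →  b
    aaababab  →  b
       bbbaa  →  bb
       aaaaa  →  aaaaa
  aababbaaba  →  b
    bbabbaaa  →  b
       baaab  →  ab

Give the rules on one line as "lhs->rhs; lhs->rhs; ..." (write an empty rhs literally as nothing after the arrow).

  | babbbaaaaa => bbbaaaaa => bbaaa => ba => ε
  | bbababa => bbaba => bba => b
  | aaababab => aababab => ababab => babab => bab => b
  | bbbaa => bb

aba->ba; ba->; baa->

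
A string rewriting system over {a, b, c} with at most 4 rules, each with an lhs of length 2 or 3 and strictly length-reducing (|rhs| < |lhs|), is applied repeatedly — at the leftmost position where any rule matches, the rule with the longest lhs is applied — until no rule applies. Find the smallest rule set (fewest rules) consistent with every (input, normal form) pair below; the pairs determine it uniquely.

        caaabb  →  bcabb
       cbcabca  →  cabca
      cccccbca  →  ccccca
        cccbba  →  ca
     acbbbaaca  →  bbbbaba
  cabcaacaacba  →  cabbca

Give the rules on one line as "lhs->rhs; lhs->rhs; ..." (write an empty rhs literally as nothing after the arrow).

  | caaabb => bcabb
  | cbcabca => cabca
  | cccccbca => ccccca
  | cccbba => ccba => ca

ac->b; caa->bc; cb->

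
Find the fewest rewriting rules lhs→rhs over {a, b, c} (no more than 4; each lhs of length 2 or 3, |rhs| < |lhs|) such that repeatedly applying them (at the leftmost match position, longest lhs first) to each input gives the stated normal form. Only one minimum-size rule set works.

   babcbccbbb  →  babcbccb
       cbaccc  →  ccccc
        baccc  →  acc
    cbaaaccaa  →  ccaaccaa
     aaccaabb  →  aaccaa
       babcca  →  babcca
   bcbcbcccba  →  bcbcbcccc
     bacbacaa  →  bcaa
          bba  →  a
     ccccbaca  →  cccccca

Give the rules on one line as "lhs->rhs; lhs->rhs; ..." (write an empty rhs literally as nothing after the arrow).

aba->b; bac->a; bb->; cba->cc

  | babcbccbbb => babcbccb
  | cbaccc => ccccc
  | baccc => acc
  | cbaaaccaa => ccaaccaa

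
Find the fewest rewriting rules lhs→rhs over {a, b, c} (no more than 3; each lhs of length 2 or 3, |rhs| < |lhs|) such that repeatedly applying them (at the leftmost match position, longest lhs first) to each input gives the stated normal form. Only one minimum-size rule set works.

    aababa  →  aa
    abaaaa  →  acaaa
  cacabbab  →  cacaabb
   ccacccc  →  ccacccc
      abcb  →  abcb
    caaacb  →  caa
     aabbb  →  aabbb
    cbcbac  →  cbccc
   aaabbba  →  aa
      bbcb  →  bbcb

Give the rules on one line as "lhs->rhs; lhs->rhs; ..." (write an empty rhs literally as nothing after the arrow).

  | aababa => aacba => aa
  | abaaaa => acaaa
  | cacabbab => cacaabb
  | ccacccc

acb->; ba->c; bba->ab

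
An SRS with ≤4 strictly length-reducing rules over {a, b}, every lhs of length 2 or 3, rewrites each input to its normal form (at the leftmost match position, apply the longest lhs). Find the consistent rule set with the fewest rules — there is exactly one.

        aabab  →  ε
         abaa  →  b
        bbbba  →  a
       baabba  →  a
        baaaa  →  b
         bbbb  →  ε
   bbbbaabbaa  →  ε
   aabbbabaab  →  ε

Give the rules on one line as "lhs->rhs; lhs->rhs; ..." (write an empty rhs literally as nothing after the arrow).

aa->b; ab->; bb->

  | aabab => bbab => ab => ε
  | abaa => aa => b
  | bbbba => bba => a
  | baabba => bbbba => bba => a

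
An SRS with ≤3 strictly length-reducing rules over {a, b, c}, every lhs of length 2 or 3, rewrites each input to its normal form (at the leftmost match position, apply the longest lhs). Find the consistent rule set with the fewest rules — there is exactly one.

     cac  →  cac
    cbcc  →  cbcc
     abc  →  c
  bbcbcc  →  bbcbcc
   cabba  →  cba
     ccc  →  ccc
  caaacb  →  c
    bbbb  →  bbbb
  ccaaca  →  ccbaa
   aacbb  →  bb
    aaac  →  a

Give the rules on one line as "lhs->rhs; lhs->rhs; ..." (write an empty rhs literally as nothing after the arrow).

  | cac
  | cbcc
  | abc => c
  | bbcbcc

aac->ba; ab->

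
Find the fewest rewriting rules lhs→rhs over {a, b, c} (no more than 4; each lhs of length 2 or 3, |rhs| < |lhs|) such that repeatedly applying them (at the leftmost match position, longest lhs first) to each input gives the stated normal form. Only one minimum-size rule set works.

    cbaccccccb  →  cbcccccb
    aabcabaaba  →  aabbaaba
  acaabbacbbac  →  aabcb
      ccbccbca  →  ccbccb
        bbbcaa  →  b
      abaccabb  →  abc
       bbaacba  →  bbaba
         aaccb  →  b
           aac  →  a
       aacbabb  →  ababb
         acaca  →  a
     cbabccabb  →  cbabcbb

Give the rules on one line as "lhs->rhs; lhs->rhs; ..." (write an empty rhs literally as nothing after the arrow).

ac->; bbb->bc; ca->

  | cbaccccccb => cbcccccb
  | aabcabaaba => aabbaaba
  | acaabbacbbac => aabbacbbac => aabbbbac => aabcbac => aabcb
  | ccbccbca => ccbccb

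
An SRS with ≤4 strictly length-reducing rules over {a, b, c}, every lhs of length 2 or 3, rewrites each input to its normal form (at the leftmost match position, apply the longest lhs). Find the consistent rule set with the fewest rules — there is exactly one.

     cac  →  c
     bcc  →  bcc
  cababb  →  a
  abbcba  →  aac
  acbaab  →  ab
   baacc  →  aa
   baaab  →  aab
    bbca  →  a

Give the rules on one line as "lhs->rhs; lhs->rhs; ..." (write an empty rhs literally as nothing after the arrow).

  | cac => c
  | bcc
  | cababb => babb => bb => a
  | abbcba => aacba => aac

acc->aa; ba->; bb->a; ca->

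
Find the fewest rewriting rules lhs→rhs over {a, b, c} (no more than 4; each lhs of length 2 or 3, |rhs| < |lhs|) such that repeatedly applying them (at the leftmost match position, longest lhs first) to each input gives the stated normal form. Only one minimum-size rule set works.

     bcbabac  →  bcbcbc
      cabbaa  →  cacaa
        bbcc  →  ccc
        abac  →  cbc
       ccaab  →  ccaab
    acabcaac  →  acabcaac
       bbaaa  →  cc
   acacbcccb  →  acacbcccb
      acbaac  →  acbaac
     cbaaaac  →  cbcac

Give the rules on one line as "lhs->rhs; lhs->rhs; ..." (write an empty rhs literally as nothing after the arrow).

  | bcbabac => bcbcbc
  | cabbaa => cacaa
  | bbcc => ccc
  | abac => cbc

aaa->c; aba->cb; bb->c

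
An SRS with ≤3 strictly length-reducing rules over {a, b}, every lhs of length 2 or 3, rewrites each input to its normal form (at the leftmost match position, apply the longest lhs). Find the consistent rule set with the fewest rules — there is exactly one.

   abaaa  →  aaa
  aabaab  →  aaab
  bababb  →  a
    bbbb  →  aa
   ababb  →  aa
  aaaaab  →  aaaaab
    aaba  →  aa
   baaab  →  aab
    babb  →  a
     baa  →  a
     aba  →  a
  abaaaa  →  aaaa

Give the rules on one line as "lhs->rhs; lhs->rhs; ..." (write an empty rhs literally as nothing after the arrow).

  | abaaa => aaa
  | aabaab => aaab
  | bababb => babb => bb => a
  | bbbb => abb => aa

ba->; bb->a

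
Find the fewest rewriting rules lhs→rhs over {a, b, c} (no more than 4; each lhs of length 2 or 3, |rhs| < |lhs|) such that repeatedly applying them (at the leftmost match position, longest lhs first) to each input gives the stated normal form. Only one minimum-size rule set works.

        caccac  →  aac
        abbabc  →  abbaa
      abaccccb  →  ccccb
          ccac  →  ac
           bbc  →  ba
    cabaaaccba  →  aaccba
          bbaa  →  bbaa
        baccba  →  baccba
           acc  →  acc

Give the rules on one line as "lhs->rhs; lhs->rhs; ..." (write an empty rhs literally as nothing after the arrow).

  | caccac => accac => acac => aac
  | abbabc => abbaa
  | abaccccb => ccccb
  | ccac => cac => ac

aba->; bc->a; ca->a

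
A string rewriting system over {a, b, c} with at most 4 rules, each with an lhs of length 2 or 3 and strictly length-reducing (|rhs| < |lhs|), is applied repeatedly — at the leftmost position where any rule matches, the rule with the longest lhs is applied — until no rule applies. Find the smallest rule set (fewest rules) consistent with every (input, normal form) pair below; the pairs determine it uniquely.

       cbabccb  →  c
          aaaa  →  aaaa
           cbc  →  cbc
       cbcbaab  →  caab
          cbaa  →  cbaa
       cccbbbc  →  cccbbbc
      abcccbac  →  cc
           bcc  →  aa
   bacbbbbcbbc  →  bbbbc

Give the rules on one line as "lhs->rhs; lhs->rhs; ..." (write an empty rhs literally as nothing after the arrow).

abc->; bac->; bcb->; bcc->aa

  | cbabccb => cbcb => c
  | aaaa
  | cbc
  | cbcbaab => caab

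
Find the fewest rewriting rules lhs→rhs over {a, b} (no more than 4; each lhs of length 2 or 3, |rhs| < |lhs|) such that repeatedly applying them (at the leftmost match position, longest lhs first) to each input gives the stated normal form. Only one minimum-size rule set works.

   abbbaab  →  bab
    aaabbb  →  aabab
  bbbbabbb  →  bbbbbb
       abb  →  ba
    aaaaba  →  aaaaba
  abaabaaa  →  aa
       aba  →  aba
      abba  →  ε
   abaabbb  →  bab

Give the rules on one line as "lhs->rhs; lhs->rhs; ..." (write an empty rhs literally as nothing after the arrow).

  | abbbaab => babaab => bab
  | aaabbb => aabab
  | bbbbabbb => bbbbbb
  | abb => ba

abb->ba; baa->; bba->b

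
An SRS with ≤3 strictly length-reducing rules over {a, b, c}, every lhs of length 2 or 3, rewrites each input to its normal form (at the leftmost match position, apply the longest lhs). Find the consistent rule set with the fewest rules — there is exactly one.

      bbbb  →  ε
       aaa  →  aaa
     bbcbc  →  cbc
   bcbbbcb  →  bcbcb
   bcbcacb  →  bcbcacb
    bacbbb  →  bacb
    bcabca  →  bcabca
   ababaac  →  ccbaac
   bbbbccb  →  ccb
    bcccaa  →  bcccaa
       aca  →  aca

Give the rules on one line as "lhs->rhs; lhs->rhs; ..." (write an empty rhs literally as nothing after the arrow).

aba->cc; bb->

  | bbbb => bb => ε
  | aaa
  | bbcbc => cbc
  | bcbbbcb => bcbcb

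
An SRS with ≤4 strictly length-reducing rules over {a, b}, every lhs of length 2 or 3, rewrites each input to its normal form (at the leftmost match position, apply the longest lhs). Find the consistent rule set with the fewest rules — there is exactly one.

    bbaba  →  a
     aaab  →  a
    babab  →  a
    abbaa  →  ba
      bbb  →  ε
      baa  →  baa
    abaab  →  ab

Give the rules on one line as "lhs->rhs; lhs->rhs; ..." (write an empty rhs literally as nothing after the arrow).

  | bbaba => aaba => a
  | aaab => bb => a
  | babab => bb => a
  | abbaa => aaaa => ba

aaa->b; aba->; bb->a; bbb->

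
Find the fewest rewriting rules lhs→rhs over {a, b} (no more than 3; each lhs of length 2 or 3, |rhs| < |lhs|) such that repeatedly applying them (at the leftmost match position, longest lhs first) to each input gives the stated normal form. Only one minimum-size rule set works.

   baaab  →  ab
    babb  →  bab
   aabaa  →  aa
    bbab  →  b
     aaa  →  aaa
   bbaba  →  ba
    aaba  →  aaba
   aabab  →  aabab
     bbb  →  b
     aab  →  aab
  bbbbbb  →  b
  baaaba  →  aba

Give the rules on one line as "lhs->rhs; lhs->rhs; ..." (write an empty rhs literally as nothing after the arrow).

  | baaab => ab
  | babb => bab
  | aabaa => aa
  | bbab => b

baa->; bb->b; bba->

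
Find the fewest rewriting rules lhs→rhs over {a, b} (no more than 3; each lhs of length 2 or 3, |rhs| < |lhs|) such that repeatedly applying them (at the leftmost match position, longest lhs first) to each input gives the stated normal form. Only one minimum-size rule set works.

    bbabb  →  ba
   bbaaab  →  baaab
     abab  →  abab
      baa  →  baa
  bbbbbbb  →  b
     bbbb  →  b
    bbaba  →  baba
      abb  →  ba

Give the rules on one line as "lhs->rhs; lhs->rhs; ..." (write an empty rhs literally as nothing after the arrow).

abb->ba; bb->b

  | bbabb => babb => bba => ba
  | bbaaab => baaab
  | abab
  | baa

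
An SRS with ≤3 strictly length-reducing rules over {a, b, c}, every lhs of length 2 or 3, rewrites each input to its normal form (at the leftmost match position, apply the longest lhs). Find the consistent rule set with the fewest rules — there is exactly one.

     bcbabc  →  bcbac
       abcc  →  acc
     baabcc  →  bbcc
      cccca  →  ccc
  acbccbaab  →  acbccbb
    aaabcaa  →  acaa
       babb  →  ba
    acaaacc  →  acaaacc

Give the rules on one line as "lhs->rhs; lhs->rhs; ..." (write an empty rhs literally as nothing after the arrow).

aab->b; ab->a; cca->c

  | bcbabc => bcbac
  | abcc => acc
  | baabcc => bbcc
  | cccca => ccc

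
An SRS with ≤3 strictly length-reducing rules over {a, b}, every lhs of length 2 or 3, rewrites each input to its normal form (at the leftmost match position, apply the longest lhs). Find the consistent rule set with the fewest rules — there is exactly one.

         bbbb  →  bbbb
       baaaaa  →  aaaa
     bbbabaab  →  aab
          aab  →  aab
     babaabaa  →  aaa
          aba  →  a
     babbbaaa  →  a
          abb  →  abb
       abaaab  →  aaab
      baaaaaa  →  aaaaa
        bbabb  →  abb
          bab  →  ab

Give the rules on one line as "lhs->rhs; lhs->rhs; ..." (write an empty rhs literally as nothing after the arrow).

  | bbbb
  | baaaaa => aaaa
  | bbbabaab => bbabaab => babaab => abaab => aab
  | aab

ba->; bab->ab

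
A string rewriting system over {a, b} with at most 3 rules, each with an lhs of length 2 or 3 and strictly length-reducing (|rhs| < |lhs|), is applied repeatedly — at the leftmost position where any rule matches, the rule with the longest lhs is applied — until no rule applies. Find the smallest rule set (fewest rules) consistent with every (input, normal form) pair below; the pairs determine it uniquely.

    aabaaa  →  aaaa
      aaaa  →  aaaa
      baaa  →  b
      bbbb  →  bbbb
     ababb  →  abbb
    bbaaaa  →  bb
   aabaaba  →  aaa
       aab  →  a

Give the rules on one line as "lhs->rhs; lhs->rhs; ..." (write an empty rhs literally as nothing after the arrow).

  | aabaaa => aaaa
  | aaaa
  | baaa => baa => ba => b
  | bbbb

aab->a; ba->b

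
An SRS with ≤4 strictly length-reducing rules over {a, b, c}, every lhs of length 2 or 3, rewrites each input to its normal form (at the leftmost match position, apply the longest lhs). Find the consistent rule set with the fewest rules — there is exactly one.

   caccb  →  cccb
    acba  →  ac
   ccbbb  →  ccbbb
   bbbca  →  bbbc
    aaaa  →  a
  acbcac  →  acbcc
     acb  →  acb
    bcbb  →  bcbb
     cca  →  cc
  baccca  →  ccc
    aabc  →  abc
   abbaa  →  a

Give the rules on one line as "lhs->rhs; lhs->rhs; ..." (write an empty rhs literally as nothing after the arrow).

aa->a; ba->; ca->c

  | caccb => cccb
  | acba => ac
  | ccbbb
  | bbbca => bbbc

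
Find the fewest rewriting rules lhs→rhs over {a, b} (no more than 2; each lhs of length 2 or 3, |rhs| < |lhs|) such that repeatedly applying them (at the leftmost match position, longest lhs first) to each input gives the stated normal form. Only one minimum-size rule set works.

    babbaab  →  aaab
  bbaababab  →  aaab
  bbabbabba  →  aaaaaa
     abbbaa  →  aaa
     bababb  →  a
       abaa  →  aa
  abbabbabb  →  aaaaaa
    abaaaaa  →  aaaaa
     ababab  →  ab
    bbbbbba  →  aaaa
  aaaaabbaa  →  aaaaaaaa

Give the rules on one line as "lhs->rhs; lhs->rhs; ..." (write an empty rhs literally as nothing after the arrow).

ba->; bb->a

  | babbaab => bbaab => aaab
  | bbaababab => aaababab => aaabab => aaab
  | bbabbabba => aabbabba => aaaabba => aaaaaa
  | abbbaa => aabaa => aaa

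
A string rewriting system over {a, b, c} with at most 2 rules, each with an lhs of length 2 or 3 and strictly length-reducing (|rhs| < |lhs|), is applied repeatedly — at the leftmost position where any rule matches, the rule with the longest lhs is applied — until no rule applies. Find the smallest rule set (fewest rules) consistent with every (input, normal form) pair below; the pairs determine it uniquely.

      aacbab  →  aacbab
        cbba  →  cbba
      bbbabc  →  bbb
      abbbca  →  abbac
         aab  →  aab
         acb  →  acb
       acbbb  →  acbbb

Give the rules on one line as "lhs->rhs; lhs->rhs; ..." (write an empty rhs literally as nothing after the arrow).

abc->; bca->ac

  | aacbab
  | cbba
  | bbbabc => bbb
  | abbbca => abbac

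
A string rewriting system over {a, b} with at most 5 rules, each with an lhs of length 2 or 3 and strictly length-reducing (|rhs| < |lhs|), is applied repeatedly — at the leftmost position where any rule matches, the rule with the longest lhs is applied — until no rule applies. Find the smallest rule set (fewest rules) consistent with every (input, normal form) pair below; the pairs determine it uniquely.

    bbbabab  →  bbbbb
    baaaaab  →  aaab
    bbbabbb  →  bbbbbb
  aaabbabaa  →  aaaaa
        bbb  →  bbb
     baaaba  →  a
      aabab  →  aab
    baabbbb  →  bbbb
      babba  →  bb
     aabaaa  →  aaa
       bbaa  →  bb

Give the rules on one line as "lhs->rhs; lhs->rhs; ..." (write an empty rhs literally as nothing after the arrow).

abb->aa; ba->; baa->; bba->bb

  | bbbabab => bbbbab => bbbbb
  | baaaaab => aaab
  | bbbabbb => bbbbbb
  | aaabbabaa => aaaaabaa => aaaaa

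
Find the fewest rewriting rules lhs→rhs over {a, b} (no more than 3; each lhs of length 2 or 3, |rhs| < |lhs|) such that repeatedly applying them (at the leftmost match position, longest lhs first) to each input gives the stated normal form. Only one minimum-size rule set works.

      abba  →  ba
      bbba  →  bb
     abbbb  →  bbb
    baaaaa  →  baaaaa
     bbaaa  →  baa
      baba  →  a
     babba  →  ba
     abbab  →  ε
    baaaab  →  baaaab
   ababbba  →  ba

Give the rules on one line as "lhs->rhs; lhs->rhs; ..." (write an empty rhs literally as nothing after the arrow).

  | abba => ba
  | bbba => bb
  | abbbb => bbb
  | baaaaa

abb->b; bab->; bba->b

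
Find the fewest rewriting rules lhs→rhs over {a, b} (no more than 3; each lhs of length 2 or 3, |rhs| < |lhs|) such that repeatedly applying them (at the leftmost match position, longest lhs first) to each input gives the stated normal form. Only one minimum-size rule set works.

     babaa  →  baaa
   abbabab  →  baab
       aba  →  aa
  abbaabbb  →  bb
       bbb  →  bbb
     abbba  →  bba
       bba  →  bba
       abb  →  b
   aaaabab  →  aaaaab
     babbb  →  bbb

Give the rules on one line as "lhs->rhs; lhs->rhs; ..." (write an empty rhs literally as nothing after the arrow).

  | babaa => baaa
  | abbabab => babab => baab
  | aba => aa
  | abbaabbb => baabbb => babb => bb

aba->aa; abb->b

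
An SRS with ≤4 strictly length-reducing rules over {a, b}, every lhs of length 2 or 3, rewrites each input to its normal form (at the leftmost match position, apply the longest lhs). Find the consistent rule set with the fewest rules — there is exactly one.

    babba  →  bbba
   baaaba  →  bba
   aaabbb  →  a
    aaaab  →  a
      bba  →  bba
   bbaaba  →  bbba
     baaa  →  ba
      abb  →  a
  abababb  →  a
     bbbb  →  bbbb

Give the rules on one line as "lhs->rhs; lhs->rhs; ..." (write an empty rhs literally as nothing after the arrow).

aa->a; ab->a; bab->bb

  | babba => bbba
  | baaaba => baaba => baba => bba
  | aaabbb => aabbb => abbb => abb => ab => a
  | aaaab => aaab => aab => ab => a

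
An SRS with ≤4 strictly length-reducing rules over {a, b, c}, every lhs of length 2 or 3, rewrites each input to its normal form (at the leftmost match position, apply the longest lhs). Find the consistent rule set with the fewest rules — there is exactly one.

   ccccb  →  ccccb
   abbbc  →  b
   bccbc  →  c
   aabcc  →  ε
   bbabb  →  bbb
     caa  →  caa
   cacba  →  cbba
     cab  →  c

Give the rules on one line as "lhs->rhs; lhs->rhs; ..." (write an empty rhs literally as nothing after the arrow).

ab->; ac->b; bc->

  | ccccb
  | abbbc => bbc => b
  | bccbc => cbc => c
  | aabcc => acc => bc => ε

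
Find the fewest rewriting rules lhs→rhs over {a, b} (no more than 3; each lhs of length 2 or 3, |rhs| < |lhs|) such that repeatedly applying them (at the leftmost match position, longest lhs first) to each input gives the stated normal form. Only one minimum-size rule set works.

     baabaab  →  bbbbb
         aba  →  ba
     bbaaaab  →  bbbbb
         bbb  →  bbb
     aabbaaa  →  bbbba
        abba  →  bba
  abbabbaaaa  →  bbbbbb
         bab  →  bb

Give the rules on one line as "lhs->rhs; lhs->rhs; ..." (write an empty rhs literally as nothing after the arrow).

  | baabaab => bbbaab => bbbbb
  | aba => ba
  | bbaaaab => bbbaab => bbbbb
  | bbb

aa->b; ab->b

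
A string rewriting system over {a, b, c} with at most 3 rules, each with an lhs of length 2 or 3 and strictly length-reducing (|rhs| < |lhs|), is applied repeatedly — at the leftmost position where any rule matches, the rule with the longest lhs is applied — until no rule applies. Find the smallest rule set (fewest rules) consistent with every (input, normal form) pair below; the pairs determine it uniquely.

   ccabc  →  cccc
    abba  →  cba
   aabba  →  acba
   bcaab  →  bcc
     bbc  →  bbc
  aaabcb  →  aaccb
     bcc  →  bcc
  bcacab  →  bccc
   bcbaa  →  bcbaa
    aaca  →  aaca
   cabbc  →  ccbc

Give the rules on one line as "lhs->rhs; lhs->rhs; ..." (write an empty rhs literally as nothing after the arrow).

  | ccabc => cccc
  | abba => cba
  | aabba => acba
  | bcaab => bcac => bcc

ab->c; cac->cc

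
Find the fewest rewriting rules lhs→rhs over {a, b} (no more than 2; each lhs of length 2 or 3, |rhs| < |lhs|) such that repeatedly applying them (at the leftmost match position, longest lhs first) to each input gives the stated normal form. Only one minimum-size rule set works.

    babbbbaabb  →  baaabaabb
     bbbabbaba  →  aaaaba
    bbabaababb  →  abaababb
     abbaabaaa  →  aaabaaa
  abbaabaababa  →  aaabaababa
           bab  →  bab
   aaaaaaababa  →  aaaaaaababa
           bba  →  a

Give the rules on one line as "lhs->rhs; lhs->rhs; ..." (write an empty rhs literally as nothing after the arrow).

  | babbbbaabb => baaabaabb
  | bbbabbaba => aaabbaba => aaaaba
  | bbabaababb => abaababb
  | abbaabaaa => aaabaaa

bba->a; bbb->aa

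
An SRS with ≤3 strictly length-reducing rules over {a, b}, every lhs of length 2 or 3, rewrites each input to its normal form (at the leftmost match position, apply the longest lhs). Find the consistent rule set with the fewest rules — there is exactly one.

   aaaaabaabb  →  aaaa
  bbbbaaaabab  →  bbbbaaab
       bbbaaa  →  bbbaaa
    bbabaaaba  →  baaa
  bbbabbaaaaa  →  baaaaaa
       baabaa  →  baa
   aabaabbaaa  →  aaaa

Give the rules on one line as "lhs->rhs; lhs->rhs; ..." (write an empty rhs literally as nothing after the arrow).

aba->; abb->; bab->a

  | aaaaabaabb => aaaaabb => aaaa
  | bbbbaaaabab => bbbbaaab
  | bbbaaa
  | bbabaaaba => baaaaba => baaa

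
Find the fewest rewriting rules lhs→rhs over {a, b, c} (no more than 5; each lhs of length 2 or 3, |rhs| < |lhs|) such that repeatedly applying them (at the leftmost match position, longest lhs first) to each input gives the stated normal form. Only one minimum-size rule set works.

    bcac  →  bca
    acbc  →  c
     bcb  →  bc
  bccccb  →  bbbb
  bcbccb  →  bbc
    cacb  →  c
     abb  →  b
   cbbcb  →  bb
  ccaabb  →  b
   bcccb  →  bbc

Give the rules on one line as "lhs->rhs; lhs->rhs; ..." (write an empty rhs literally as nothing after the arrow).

  | bcac => bca
  | acbc => abc => c
  | bcb => bc
  | bccccb => bbccb => bbbb

ab->; ac->a; cb->c; cc->b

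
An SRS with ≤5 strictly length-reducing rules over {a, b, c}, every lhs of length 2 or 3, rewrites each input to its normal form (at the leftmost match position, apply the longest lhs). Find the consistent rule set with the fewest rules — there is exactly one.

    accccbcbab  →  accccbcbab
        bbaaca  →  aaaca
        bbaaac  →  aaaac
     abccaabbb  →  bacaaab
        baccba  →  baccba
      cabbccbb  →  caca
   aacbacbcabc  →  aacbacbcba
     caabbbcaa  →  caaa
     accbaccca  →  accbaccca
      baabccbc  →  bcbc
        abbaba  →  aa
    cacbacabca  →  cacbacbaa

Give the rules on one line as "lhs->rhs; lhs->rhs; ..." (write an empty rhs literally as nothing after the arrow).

  | accccbcbab
  | bbaaca => aaaca
  | bbaaac => aaaac
  | abccaabbb => bacaabbb => bacaaab

aba->; abc->ba; bb->a; bbc->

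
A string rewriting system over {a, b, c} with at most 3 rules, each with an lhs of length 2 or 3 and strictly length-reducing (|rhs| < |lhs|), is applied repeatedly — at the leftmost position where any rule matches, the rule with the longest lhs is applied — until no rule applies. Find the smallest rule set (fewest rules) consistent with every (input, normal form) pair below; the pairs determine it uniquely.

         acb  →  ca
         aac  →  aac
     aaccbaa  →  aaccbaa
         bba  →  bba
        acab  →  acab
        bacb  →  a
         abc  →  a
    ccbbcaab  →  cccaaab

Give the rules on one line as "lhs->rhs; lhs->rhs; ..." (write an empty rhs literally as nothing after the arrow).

  | acb => ca
  | aac
  | aaccbaa
  | bba

acb->ca; bbc->ca; bc->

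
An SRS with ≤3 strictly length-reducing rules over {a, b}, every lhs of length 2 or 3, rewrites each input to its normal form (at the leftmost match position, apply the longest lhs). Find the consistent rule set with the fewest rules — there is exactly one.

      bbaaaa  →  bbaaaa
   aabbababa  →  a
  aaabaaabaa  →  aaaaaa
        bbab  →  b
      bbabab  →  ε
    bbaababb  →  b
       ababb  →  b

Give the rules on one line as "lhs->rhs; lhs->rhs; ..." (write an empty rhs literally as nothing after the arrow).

  | bbaaaa
  | aabbababa => abababa => ababa => aba => a
  | aaabaaabaa => aaaaabaa => aaaaaa
  | bbab => b

ab->; bab->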